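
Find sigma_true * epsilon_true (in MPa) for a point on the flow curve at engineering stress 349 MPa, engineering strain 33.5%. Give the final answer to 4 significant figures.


sigma_true = sigma_eng * (1 + epsilon_eng)
sigma_true = 349 * (1 + 0.335) = 465.915 MPa
epsilon_true = ln(1 + epsilon_eng)
epsilon_true = ln(1 + 0.335) = 0.288931
sigma_true * epsilon_true = 465.915 * 0.288931 = 134.6 MPa


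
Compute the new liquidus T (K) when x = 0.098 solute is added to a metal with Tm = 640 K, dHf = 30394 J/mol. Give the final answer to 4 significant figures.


dT = R*Tm^2*x / dHf
dT = 8.314 * 640^2 * 0.098 / 30394
dT = 10.9801 K
T_new = 640 - 10.9801 = 629 K


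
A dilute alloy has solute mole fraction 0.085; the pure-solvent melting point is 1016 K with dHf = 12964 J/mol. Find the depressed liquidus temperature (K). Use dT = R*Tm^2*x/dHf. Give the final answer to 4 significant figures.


dT = R*Tm^2*x / dHf
dT = 8.314 * 1016^2 * 0.085 / 12964
dT = 56.2701 K
T_new = 1016 - 56.2701 = 959.7 K


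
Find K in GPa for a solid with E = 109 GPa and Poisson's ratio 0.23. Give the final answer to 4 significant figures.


K = E / (3*(1-2*nu))
K = 109 / (3*(1-2*0.23))
K = 67.28 GPa


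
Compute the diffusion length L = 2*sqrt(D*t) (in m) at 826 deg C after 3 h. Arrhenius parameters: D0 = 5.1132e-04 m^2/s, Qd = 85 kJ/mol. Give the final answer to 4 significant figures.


Step 1: D = D0 * exp(-Qd/(R*T))
T = 1099.15 K
D = 5.1132e-04 * exp(-85e3 / (8.314 * 1099.15)) = 4.6678e-08 m^2/s
Step 2: L = 2*sqrt(D*t)
t = 3 h = 10800 s
L = 2*sqrt(4.6678e-08 * 10800) = 0.04491 m


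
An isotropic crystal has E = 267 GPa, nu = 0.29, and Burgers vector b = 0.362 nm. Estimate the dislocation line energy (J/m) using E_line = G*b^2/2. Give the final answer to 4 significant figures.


Step 1: G = E / (2*(1+nu))
G = 267 / (2*(1+0.29)) = 103.488 GPa = 1.03488e+11 Pa
Step 2: E_line = G*b^2/2
b = 0.362 nm = 3.62e-10 m
E_line = 0.5 * 1.03488e+11 * (3.62e-10)^2 = 6.781e-09 J/m


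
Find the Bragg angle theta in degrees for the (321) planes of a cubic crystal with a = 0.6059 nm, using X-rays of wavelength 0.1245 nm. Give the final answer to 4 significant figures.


d = a / sqrt(h^2+k^2+l^2)
d = 0.6059 / sqrt(14) = 0.161934 nm
lambda = 2*d*sin(theta)  =>  sin(theta) = lambda / (2*d)
sin(theta) = 0.1245 / (2 * 0.161934) = 0.384417
theta = 22.61 deg


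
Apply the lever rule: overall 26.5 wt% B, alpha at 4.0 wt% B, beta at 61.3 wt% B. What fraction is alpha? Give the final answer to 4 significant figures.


f_alpha = (C_beta - C0) / (C_beta - C_alpha)
f_alpha = (61.3 - 26.5) / (61.3 - 4.0)
f_alpha = 0.6073


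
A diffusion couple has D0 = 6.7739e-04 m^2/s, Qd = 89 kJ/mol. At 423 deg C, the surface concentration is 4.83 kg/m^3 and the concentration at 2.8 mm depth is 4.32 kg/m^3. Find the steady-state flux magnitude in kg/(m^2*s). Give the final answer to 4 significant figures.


Step 1: D = D0 * exp(-Qd/(R*T))
T = 423 + 273.15 = 696.15 K
D = 6.7739e-04 * exp(-89e3 / (8.314 * 696.15)) = 1.42104e-10 m^2/s
Step 2: J = D * (C1 - C2) / dx
J = 1.42104e-10 * (4.83 - 4.32) / 2.8e-03
J = 2.588e-08 kg/(m^2*s)


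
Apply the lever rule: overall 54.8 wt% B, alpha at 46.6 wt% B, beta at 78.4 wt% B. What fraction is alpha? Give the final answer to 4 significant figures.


f_alpha = (C_beta - C0) / (C_beta - C_alpha)
f_alpha = (78.4 - 54.8) / (78.4 - 46.6)
f_alpha = 0.7421


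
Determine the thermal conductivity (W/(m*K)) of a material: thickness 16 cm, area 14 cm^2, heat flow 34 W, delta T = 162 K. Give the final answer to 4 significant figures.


k = Q*L / (A*dT)
L = 0.16 m, A = 1.4e-03 m^2
k = 34 * 0.16 / (1.4e-03 * 162)
k = 23.99 W/(m*K)


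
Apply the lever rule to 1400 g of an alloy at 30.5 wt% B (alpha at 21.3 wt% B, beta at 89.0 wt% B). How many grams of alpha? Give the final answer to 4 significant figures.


f_alpha = (C_beta - C0) / (C_beta - C_alpha)
f_alpha = (89.0 - 30.5) / (89.0 - 21.3) = 0.864106
m_alpha = f_alpha * m_total = 0.864106 * 1400 = 1210 g


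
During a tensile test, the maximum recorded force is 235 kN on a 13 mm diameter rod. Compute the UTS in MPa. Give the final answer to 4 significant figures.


A0 = pi*(d/2)^2 = pi*(13/2)^2 = 132.732 mm^2
UTS = F_max / A0 = 235*1000 / 132.732
UTS = 1770 MPa


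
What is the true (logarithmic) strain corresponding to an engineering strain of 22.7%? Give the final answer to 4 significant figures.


epsilon_true = ln(1 + epsilon_eng)
epsilon_true = ln(1 + 0.227)
epsilon_true = 0.2046


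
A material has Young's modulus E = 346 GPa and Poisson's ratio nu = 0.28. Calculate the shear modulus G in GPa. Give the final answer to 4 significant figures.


G = E / (2*(1+nu))
G = 346 / (2*(1+0.28))
G = 135.2 GPa


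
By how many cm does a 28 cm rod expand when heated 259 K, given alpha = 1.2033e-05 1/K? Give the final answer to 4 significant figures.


dL = L0 * alpha * dT
dL = 28 * 1.2033e-05 * 259
dL = 0.08726 cm


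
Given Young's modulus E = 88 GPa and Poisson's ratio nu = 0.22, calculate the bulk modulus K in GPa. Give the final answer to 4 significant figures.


K = E / (3*(1-2*nu))
K = 88 / (3*(1-2*0.22))
K = 52.38 GPa


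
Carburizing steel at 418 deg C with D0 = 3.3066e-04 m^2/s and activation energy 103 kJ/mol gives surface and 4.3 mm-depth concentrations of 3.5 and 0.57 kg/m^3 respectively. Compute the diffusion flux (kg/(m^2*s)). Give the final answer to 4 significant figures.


Step 1: D = D0 * exp(-Qd/(R*T))
T = 418 + 273.15 = 691.15 K
D = 3.3066e-04 * exp(-103e3 / (8.314 * 691.15)) = 5.42912e-12 m^2/s
Step 2: J = D * (C1 - C2) / dx
J = 5.42912e-12 * (3.5 - 0.57) / 4.3e-03
J = 3.699e-09 kg/(m^2*s)


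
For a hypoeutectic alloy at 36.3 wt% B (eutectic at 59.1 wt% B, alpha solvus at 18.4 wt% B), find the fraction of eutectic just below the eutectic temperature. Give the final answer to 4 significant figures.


f_primary = (C_e - C0) / (C_e - C_alpha_max)
f_primary = (59.1 - 36.3) / (59.1 - 18.4)
f_primary = 0.560197
f_eutectic = 1 - 0.560197 = 0.4398


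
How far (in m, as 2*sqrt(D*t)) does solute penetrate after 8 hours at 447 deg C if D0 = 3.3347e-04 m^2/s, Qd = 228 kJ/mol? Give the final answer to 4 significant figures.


Step 1: D = D0 * exp(-Qd/(R*T))
T = 720.15 K
D = 3.3347e-04 * exp(-228e3 / (8.314 * 720.15)) = 9.65907e-21 m^2/s
Step 2: L = 2*sqrt(D*t)
t = 8 h = 28800 s
L = 2*sqrt(9.65907e-21 * 28800) = 3.336e-08 m


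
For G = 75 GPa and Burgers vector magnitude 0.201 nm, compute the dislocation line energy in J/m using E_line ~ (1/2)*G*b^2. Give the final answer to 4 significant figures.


E = G*b^2/2
b = 0.201 nm = 2.01e-10 m
G = 75 GPa = 7.5e+10 Pa
E = 0.5 * 7.5e+10 * (2.01e-10)^2
E = 1.515e-09 J/m


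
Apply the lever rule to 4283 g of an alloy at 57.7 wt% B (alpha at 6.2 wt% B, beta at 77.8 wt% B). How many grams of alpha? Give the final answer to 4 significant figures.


f_alpha = (C_beta - C0) / (C_beta - C_alpha)
f_alpha = (77.8 - 57.7) / (77.8 - 6.2) = 0.280726
m_alpha = f_alpha * m_total = 0.280726 * 4283 = 1202 g


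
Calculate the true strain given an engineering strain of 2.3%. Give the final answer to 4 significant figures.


epsilon_true = ln(1 + epsilon_eng)
epsilon_true = ln(1 + 0.023)
epsilon_true = 0.02274


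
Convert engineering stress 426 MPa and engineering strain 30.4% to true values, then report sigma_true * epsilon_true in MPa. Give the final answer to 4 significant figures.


sigma_true = sigma_eng * (1 + epsilon_eng)
sigma_true = 426 * (1 + 0.304) = 555.504 MPa
epsilon_true = ln(1 + epsilon_eng)
epsilon_true = ln(1 + 0.304) = 0.265436
sigma_true * epsilon_true = 555.504 * 0.265436 = 147.5 MPa


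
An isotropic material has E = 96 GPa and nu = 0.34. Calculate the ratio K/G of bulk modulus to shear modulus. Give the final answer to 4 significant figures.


G = E / (2*(1+nu))
G = 96 / (2*(1+0.34)) = 35.8209 GPa
K = E / (3*(1-2*nu))
K = 96 / (3*(1-2*0.34)) = 100 GPa
K/G = 100 / 35.8209 = 2.792


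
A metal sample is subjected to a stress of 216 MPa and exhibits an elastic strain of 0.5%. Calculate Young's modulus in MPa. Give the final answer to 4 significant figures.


E = sigma / epsilon
epsilon = 0.5% = 5e-03
E = 216 / 5e-03
E = 43200 MPa


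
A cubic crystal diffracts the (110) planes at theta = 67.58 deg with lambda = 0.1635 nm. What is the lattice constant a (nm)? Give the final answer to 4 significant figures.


d = lambda / (2*sin(theta))
d = 0.1635 / (2*sin(67.58 deg))
d = 0.0884345 nm
a = d * sqrt(h^2+k^2+l^2) = 0.0884345 * sqrt(2)
a = 0.1251 nm


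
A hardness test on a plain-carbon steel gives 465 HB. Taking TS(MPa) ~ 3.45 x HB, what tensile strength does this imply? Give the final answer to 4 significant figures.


TS (MPa) = 3.45 * HB
TS = 3.45 * 465
TS = 1604 MPa


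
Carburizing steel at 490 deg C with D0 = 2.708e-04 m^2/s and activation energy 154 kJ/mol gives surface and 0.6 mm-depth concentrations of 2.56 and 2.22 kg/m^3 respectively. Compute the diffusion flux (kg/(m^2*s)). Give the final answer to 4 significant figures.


Step 1: D = D0 * exp(-Qd/(R*T))
T = 490 + 273.15 = 763.15 K
D = 2.708e-04 * exp(-154e3 / (8.314 * 763.15)) = 7.79056e-15 m^2/s
Step 2: J = D * (C1 - C2) / dx
J = 7.79056e-15 * (2.56 - 2.22) / 6e-04
J = 4.415e-12 kg/(m^2*s)


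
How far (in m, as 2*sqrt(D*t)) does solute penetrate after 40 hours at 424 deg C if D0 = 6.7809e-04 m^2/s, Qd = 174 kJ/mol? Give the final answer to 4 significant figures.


Step 1: D = D0 * exp(-Qd/(R*T))
T = 697.15 K
D = 6.7809e-04 * exp(-174e3 / (8.314 * 697.15)) = 6.21867e-17 m^2/s
Step 2: L = 2*sqrt(D*t)
t = 40 h = 144000 s
L = 2*sqrt(6.21867e-17 * 144000) = 5.985e-06 m


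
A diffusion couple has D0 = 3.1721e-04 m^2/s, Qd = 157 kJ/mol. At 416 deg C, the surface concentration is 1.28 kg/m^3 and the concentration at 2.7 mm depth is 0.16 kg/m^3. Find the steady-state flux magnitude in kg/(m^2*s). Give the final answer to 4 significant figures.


Step 1: D = D0 * exp(-Qd/(R*T))
T = 416 + 273.15 = 689.15 K
D = 3.1721e-04 * exp(-157e3 / (8.314 * 689.15)) = 3.99011e-16 m^2/s
Step 2: J = D * (C1 - C2) / dx
J = 3.99011e-16 * (1.28 - 0.16) / 2.7e-03
J = 1.655e-13 kg/(m^2*s)


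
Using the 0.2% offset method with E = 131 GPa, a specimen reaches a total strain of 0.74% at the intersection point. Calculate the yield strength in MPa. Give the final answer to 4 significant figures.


Offset strain = 0.002
Elastic strain at yield = total_strain - offset = 7.4e-03 - 0.002 = 5.4e-03
sigma_y = E * elastic_strain = 131000 * 5.4e-03
sigma_y = 707.4 MPa


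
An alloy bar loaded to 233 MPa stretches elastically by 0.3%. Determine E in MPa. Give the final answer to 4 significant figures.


E = sigma / epsilon
epsilon = 0.3% = 3e-03
E = 233 / 3e-03
E = 77670 MPa


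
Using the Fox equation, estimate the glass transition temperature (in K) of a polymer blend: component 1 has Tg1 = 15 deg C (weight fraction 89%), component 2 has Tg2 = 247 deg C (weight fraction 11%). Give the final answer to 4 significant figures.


1/Tg = w1/Tg1 + w2/Tg2 (in Kelvin)
Tg1 = 288.15 K, Tg2 = 520.15 K
1/Tg = 0.89/288.15 + 0.11/520.15
Tg = 303 K


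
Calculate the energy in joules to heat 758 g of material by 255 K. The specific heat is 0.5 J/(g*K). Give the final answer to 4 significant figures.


Q = m * cp * dT
Q = 758 * 0.5 * 255
Q = 96650 J


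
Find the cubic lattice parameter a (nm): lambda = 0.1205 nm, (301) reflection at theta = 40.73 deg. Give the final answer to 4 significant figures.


d = lambda / (2*sin(theta))
d = 0.1205 / (2*sin(40.73 deg))
d = 0.0923378 nm
a = d * sqrt(h^2+k^2+l^2) = 0.0923378 * sqrt(10)
a = 0.292 nm


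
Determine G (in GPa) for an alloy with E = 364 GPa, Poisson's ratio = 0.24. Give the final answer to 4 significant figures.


G = E / (2*(1+nu))
G = 364 / (2*(1+0.24))
G = 146.8 GPa


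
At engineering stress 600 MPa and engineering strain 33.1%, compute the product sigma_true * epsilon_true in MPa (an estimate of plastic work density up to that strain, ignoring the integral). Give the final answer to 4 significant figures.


sigma_true = sigma_eng * (1 + epsilon_eng)
sigma_true = 600 * (1 + 0.331) = 798.6 MPa
epsilon_true = ln(1 + epsilon_eng)
epsilon_true = ln(1 + 0.331) = 0.285931
sigma_true * epsilon_true = 798.6 * 0.285931 = 228.3 MPa


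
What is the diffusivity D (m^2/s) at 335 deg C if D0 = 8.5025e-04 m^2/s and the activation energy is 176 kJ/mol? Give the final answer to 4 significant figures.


D = D0 * exp(-Qd / (R*T))
T = 608.15 K
D = 8.5025e-04 * exp(-176e3 / (8.314 * 608.15))
D = 6.489e-19 m^2/s


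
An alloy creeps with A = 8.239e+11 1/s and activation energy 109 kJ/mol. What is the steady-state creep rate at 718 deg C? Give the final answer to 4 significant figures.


rate = A * exp(-Q / (R*T))
T = 718 + 273.15 = 991.15 K
rate = 8.239e+11 * exp(-109e3 / (8.314 * 991.15))
rate = 1.483e+06 1/s


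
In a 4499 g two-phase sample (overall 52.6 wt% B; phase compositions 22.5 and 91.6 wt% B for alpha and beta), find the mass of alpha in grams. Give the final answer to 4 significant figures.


f_alpha = (C_beta - C0) / (C_beta - C_alpha)
f_alpha = (91.6 - 52.6) / (91.6 - 22.5) = 0.564399
m_alpha = f_alpha * m_total = 0.564399 * 4499 = 2539 g


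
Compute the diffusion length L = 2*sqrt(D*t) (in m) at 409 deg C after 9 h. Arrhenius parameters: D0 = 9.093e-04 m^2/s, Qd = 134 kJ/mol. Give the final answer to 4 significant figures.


Step 1: D = D0 * exp(-Qd/(R*T))
T = 682.15 K
D = 9.093e-04 * exp(-134e3 / (8.314 * 682.15)) = 4.9829e-14 m^2/s
Step 2: L = 2*sqrt(D*t)
t = 9 h = 32400 s
L = 2*sqrt(4.9829e-14 * 32400) = 8.036e-05 m


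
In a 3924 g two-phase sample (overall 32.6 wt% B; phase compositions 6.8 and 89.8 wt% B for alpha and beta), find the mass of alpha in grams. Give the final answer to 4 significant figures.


f_alpha = (C_beta - C0) / (C_beta - C_alpha)
f_alpha = (89.8 - 32.6) / (89.8 - 6.8) = 0.689157
m_alpha = f_alpha * m_total = 0.689157 * 3924 = 2704 g


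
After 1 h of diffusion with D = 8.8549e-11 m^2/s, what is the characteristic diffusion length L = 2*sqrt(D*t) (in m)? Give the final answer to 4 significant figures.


t = 1 hr = 3600 s
Diffusion length = 2*sqrt(D*t)
= 2*sqrt(8.8549e-11 * 3600)
= 1.129e-03 m


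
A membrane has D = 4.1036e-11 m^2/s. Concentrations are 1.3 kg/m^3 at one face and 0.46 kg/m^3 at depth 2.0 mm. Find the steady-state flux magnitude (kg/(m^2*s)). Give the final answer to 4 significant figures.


J = -D * (dC/dx) = D * (C1 - C2) / dx
J = 4.1036e-11 * (1.3 - 0.46) / 2e-03
J = 1.724e-08 kg/(m^2*s)


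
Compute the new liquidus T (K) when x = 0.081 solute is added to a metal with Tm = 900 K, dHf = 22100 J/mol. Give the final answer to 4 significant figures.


dT = R*Tm^2*x / dHf
dT = 8.314 * 900^2 * 0.081 / 22100
dT = 24.6824 K
T_new = 900 - 24.6824 = 875.3 K


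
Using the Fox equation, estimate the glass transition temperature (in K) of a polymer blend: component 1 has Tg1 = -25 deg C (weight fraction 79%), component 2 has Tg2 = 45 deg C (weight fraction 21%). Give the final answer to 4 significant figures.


1/Tg = w1/Tg1 + w2/Tg2 (in Kelvin)
Tg1 = 248.15 K, Tg2 = 318.15 K
1/Tg = 0.79/248.15 + 0.21/318.15
Tg = 260.2 K


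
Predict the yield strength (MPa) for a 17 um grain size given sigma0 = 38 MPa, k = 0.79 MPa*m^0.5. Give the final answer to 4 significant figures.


sigma_y = sigma0 + k / sqrt(d)
d = 17 um = 1.7e-05 m
sigma_y = 38 + 0.79 / sqrt(1.7e-05)
sigma_y = 229.6 MPa


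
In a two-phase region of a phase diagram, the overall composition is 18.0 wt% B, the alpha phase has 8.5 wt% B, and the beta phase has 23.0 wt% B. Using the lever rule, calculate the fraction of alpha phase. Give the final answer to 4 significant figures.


f_alpha = (C_beta - C0) / (C_beta - C_alpha)
f_alpha = (23.0 - 18.0) / (23.0 - 8.5)
f_alpha = 0.3448


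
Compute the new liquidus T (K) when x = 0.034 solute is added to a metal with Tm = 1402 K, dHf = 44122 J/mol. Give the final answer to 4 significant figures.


dT = R*Tm^2*x / dHf
dT = 8.314 * 1402^2 * 0.034 / 44122
dT = 12.593 K
T_new = 1402 - 12.593 = 1389 K


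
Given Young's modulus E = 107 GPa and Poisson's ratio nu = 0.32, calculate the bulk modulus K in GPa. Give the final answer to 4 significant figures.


K = E / (3*(1-2*nu))
K = 107 / (3*(1-2*0.32))
K = 99.07 GPa


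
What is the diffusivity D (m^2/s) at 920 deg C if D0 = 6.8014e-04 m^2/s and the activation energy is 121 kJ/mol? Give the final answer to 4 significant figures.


D = D0 * exp(-Qd / (R*T))
T = 1193.15 K
D = 6.8014e-04 * exp(-121e3 / (8.314 * 1193.15))
D = 3.429e-09 m^2/s


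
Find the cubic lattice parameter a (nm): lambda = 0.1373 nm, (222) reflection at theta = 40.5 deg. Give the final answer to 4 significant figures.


d = lambda / (2*sin(theta))
d = 0.1373 / (2*sin(40.5 deg))
d = 0.105705 nm
a = d * sqrt(h^2+k^2+l^2) = 0.105705 * sqrt(12)
a = 0.3662 nm


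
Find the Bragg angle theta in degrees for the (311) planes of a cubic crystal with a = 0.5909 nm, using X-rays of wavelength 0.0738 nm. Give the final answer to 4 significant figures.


d = a / sqrt(h^2+k^2+l^2)
d = 0.5909 / sqrt(11) = 0.178163 nm
lambda = 2*d*sin(theta)  =>  sin(theta) = lambda / (2*d)
sin(theta) = 0.0738 / (2 * 0.178163) = 0.207114
theta = 11.95 deg


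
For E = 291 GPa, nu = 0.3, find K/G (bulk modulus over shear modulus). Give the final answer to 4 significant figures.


G = E / (2*(1+nu))
G = 291 / (2*(1+0.3)) = 111.923 GPa
K = E / (3*(1-2*nu))
K = 291 / (3*(1-2*0.3)) = 242.5 GPa
K/G = 242.5 / 111.923 = 2.167


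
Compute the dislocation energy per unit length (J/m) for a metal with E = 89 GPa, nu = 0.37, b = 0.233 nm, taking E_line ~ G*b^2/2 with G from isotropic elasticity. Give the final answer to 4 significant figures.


Step 1: G = E / (2*(1+nu))
G = 89 / (2*(1+0.37)) = 32.4818 GPa = 3.24818e+10 Pa
Step 2: E_line = G*b^2/2
b = 0.233 nm = 2.33e-10 m
E_line = 0.5 * 3.24818e+10 * (2.33e-10)^2 = 8.817e-10 J/m


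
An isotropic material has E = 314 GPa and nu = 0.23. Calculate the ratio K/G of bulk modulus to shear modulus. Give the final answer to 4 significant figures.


G = E / (2*(1+nu))
G = 314 / (2*(1+0.23)) = 127.642 GPa
K = E / (3*(1-2*nu))
K = 314 / (3*(1-2*0.23)) = 193.827 GPa
K/G = 193.827 / 127.642 = 1.519


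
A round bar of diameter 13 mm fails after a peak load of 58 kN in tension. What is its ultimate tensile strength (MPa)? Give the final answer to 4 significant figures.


A0 = pi*(d/2)^2 = pi*(13/2)^2 = 132.732 mm^2
UTS = F_max / A0 = 58*1000 / 132.732
UTS = 437 MPa


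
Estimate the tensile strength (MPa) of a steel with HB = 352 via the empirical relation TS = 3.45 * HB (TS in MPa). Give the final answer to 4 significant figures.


TS (MPa) = 3.45 * HB
TS = 3.45 * 352
TS = 1214 MPa


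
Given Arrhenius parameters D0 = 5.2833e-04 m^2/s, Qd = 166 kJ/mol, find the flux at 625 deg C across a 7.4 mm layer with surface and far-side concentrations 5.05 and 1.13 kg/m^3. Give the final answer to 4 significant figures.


Step 1: D = D0 * exp(-Qd/(R*T))
T = 625 + 273.15 = 898.15 K
D = 5.2833e-04 * exp(-166e3 / (8.314 * 898.15)) = 1.17037e-13 m^2/s
Step 2: J = D * (C1 - C2) / dx
J = 1.17037e-13 * (5.05 - 1.13) / 7.4e-03
J = 6.2e-11 kg/(m^2*s)


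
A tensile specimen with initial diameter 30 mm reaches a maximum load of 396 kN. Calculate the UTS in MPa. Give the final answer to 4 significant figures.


A0 = pi*(d/2)^2 = pi*(30/2)^2 = 706.858 mm^2
UTS = F_max / A0 = 396*1000 / 706.858
UTS = 560.2 MPa


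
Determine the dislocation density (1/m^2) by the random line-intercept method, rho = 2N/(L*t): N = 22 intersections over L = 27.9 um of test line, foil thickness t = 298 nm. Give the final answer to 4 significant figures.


rho = 2N / (L * t)
L = 27.9 um = 2.79e-05 m, t = 298 nm = 2.98e-07 m
rho = 2 * 22 / (2.79e-05 * 2.98e-07)
rho = 5.292e+12 1/m^2


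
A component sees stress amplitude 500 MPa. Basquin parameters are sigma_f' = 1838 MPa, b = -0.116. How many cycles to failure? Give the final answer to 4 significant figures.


sigma_a = sigma_f' * (2*Nf)^b
2*Nf = (sigma_a / sigma_f')^(1/b)
2*Nf = (500 / 1838)^(1/-0.116)
2*Nf = 74804.3
Nf = 37400 cycles


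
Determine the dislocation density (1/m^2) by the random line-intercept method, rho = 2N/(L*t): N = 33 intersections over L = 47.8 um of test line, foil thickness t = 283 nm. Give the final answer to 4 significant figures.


rho = 2N / (L * t)
L = 47.8 um = 4.78e-05 m, t = 283 nm = 2.83e-07 m
rho = 2 * 33 / (4.78e-05 * 2.83e-07)
rho = 4.879e+12 1/m^2


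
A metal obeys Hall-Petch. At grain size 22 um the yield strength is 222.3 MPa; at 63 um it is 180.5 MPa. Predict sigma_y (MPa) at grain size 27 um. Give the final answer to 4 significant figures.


sigma_y = sigma0 + k / sqrt(d)
1/sqrt(d1) = 1/sqrt(2.2e-05) = 213.201;  1/sqrt(d2) = 125.988
k = (sigma1 - sigma2) / (1/sqrt(d1) - 1/sqrt(d2)) = (222.3 - 180.5) / (213.201 - 125.988) = 0.479289 MPa*m^0.5
sigma0 = sigma1 - k/sqrt(d1) = 222.3 - 0.479289*213.201 = 120.115 MPa
sigma_y(d3) = 120.115 + 0.479289 / sqrt(2.7e-05) = 212.4 MPa


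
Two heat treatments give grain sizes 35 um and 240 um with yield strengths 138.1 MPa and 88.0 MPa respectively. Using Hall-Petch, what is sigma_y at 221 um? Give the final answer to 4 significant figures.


sigma_y = sigma0 + k / sqrt(d)
1/sqrt(d1) = 1/sqrt(3.5e-05) = 169.031;  1/sqrt(d2) = 64.5497
k = (sigma1 - sigma2) / (1/sqrt(d1) - 1/sqrt(d2)) = (138.1 - 88.0) / (169.031 - 64.5497) = 0.479512 MPa*m^0.5
sigma0 = sigma1 - k/sqrt(d1) = 138.1 - 0.479512*169.031 = 57.0476 MPa
sigma_y(d3) = 57.0476 + 0.479512 / sqrt(2.21e-04) = 89.3 MPa


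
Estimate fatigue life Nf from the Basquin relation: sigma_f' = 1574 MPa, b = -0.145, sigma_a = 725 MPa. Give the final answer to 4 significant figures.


sigma_a = sigma_f' * (2*Nf)^b
2*Nf = (sigma_a / sigma_f')^(1/b)
2*Nf = (725 / 1574)^(1/-0.145)
2*Nf = 209.816
Nf = 104.9 cycles


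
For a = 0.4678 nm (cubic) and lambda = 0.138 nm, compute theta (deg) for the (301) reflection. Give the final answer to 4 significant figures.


d = a / sqrt(h^2+k^2+l^2)
d = 0.4678 / sqrt(10) = 0.147931 nm
lambda = 2*d*sin(theta)  =>  sin(theta) = lambda / (2*d)
sin(theta) = 0.138 / (2 * 0.147931) = 0.466433
theta = 27.8 deg


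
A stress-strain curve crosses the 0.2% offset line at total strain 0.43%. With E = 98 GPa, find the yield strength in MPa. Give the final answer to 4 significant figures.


Offset strain = 0.002
Elastic strain at yield = total_strain - offset = 4.3e-03 - 0.002 = 2.3e-03
sigma_y = E * elastic_strain = 98000 * 2.3e-03
sigma_y = 225.4 MPa


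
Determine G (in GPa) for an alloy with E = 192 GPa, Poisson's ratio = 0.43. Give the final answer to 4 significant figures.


G = E / (2*(1+nu))
G = 192 / (2*(1+0.43))
G = 67.13 GPa


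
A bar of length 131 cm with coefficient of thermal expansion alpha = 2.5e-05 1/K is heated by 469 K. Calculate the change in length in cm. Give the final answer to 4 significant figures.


dL = L0 * alpha * dT
dL = 131 * 2.5e-05 * 469
dL = 1.536 cm


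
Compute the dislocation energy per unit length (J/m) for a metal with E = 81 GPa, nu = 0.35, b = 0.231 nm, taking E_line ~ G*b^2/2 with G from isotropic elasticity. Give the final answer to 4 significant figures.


Step 1: G = E / (2*(1+nu))
G = 81 / (2*(1+0.35)) = 30 GPa = 3e+10 Pa
Step 2: E_line = G*b^2/2
b = 0.231 nm = 2.31e-10 m
E_line = 0.5 * 3e+10 * (2.31e-10)^2 = 8.004e-10 J/m


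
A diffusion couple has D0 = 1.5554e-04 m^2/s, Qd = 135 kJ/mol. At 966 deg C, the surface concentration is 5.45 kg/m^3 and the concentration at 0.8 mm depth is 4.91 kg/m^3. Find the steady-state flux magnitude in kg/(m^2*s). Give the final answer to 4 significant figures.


Step 1: D = D0 * exp(-Qd/(R*T))
T = 966 + 273.15 = 1239.15 K
D = 1.5554e-04 * exp(-135e3 / (8.314 * 1239.15)) = 3.16884e-10 m^2/s
Step 2: J = D * (C1 - C2) / dx
J = 3.16884e-10 * (5.45 - 4.91) / 8e-04
J = 2.139e-07 kg/(m^2*s)


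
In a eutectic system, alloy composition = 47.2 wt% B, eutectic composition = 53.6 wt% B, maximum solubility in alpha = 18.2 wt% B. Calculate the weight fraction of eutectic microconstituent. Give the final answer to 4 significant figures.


f_primary = (C_e - C0) / (C_e - C_alpha_max)
f_primary = (53.6 - 47.2) / (53.6 - 18.2)
f_primary = 0.180791
f_eutectic = 1 - 0.180791 = 0.8192


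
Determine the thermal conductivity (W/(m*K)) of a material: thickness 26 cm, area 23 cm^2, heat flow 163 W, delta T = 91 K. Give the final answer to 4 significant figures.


k = Q*L / (A*dT)
L = 0.26 m, A = 2.3e-03 m^2
k = 163 * 0.26 / (2.3e-03 * 91)
k = 202.5 W/(m*K)


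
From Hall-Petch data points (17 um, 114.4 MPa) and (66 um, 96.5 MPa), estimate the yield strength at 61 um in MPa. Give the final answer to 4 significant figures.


sigma_y = sigma0 + k / sqrt(d)
1/sqrt(d1) = 1/sqrt(1.7e-05) = 242.536;  1/sqrt(d2) = 123.091
k = (sigma1 - sigma2) / (1/sqrt(d1) - 1/sqrt(d2)) = (114.4 - 96.5) / (242.536 - 123.091) = 0.149861 MPa*m^0.5
sigma0 = sigma1 - k/sqrt(d1) = 114.4 - 0.149861*242.536 = 78.0534 MPa
sigma_y(d3) = 78.0534 + 0.149861 / sqrt(6.1e-05) = 97.24 MPa


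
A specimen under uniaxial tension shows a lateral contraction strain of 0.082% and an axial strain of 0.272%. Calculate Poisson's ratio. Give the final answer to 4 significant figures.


nu = -epsilon_lat / epsilon_axial
Lateral strain is contraction (negative), so using magnitudes:
nu = 0.082 / 0.272
nu = 0.3015


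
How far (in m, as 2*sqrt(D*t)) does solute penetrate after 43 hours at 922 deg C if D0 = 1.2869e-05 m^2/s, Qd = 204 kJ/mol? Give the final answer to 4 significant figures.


Step 1: D = D0 * exp(-Qd/(R*T))
T = 1195.15 K
D = 1.2869e-05 * exp(-204e3 / (8.314 * 1195.15)) = 1.56063e-14 m^2/s
Step 2: L = 2*sqrt(D*t)
t = 43 h = 154800 s
L = 2*sqrt(1.56063e-14 * 154800) = 9.83e-05 m


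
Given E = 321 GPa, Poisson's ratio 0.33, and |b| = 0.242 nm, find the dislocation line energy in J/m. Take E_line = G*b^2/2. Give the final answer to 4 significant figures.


Step 1: G = E / (2*(1+nu))
G = 321 / (2*(1+0.33)) = 120.677 GPa = 1.20677e+11 Pa
Step 2: E_line = G*b^2/2
b = 0.242 nm = 2.42e-10 m
E_line = 0.5 * 1.20677e+11 * (2.42e-10)^2 = 3.534e-09 J/m


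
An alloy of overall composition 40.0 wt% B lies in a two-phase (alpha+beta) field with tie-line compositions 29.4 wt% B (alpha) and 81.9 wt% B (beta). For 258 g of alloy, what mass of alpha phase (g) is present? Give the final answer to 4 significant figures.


f_alpha = (C_beta - C0) / (C_beta - C_alpha)
f_alpha = (81.9 - 40.0) / (81.9 - 29.4) = 0.798095
m_alpha = f_alpha * m_total = 0.798095 * 258 = 205.9 g


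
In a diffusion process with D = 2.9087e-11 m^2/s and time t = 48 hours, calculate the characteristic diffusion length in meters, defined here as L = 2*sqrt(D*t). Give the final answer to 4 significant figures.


t = 48 hr = 172800 s
Diffusion length = 2*sqrt(D*t)
= 2*sqrt(2.9087e-11 * 172800)
= 4.484e-03 m


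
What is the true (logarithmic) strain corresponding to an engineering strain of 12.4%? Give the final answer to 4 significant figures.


epsilon_true = ln(1 + epsilon_eng)
epsilon_true = ln(1 + 0.124)
epsilon_true = 0.1169


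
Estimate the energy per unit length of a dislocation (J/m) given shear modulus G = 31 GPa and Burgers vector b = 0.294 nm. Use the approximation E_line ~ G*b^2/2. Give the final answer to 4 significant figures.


E = G*b^2/2
b = 0.294 nm = 2.94e-10 m
G = 31 GPa = 3.1e+10 Pa
E = 0.5 * 3.1e+10 * (2.94e-10)^2
E = 1.34e-09 J/m


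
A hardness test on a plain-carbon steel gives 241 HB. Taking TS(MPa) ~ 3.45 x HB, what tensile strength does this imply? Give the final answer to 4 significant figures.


TS (MPa) = 3.45 * HB
TS = 3.45 * 241
TS = 831.5 MPa


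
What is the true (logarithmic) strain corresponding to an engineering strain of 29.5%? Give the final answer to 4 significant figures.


epsilon_true = ln(1 + epsilon_eng)
epsilon_true = ln(1 + 0.295)
epsilon_true = 0.2585


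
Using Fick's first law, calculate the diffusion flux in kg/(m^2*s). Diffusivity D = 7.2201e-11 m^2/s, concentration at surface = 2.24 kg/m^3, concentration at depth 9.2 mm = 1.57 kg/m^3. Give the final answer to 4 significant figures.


J = -D * (dC/dx) = D * (C1 - C2) / dx
J = 7.2201e-11 * (2.24 - 1.57) / 9.2e-03
J = 5.258e-09 kg/(m^2*s)


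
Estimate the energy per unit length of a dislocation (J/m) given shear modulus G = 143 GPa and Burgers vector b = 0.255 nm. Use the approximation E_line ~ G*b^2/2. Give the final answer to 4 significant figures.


E = G*b^2/2
b = 0.255 nm = 2.55e-10 m
G = 143 GPa = 1.43e+11 Pa
E = 0.5 * 1.43e+11 * (2.55e-10)^2
E = 4.649e-09 J/m


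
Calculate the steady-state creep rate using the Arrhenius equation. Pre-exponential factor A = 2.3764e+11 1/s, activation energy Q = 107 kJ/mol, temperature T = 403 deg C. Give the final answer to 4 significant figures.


rate = A * exp(-Q / (R*T))
T = 403 + 273.15 = 676.15 K
rate = 2.3764e+11 * exp(-107e3 / (8.314 * 676.15))
rate = 1287 1/s


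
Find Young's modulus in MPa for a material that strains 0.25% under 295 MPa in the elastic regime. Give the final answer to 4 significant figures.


E = sigma / epsilon
epsilon = 0.25% = 2.5e-03
E = 295 / 2.5e-03
E = 118000 MPa


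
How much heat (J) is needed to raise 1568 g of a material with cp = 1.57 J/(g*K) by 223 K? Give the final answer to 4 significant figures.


Q = m * cp * dT
Q = 1568 * 1.57 * 223
Q = 549000 J


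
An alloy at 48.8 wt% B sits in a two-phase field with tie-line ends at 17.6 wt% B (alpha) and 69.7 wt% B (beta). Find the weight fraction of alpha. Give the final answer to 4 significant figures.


f_alpha = (C_beta - C0) / (C_beta - C_alpha)
f_alpha = (69.7 - 48.8) / (69.7 - 17.6)
f_alpha = 0.4012


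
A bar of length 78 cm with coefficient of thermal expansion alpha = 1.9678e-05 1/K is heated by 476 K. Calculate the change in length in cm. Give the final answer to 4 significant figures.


dL = L0 * alpha * dT
dL = 78 * 1.9678e-05 * 476
dL = 0.7306 cm


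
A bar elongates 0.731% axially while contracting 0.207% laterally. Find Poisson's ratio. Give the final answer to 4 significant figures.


nu = -epsilon_lat / epsilon_axial
Lateral strain is contraction (negative), so using magnitudes:
nu = 0.207 / 0.731
nu = 0.2832


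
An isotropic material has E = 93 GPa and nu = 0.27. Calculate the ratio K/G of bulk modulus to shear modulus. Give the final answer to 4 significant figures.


G = E / (2*(1+nu))
G = 93 / (2*(1+0.27)) = 36.6142 GPa
K = E / (3*(1-2*nu))
K = 93 / (3*(1-2*0.27)) = 67.3913 GPa
K/G = 67.3913 / 36.6142 = 1.841


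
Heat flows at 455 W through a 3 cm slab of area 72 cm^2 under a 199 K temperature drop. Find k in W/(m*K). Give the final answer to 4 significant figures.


k = Q*L / (A*dT)
L = 0.03 m, A = 7.2e-03 m^2
k = 455 * 0.03 / (7.2e-03 * 199)
k = 9.527 W/(m*K)


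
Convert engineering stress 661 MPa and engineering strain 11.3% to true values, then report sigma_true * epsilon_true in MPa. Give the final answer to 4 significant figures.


sigma_true = sigma_eng * (1 + epsilon_eng)
sigma_true = 661 * (1 + 0.113) = 735.693 MPa
epsilon_true = ln(1 + epsilon_eng)
epsilon_true = ln(1 + 0.113) = 0.107059
sigma_true * epsilon_true = 735.693 * 0.107059 = 78.76 MPa


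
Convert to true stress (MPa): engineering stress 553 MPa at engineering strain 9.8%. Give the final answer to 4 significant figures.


sigma_true = sigma_eng * (1 + epsilon_eng)
sigma_true = 553 * (1 + 0.098)
sigma_true = 607.2 MPa


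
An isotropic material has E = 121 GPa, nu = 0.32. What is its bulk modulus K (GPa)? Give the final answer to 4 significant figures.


K = E / (3*(1-2*nu))
K = 121 / (3*(1-2*0.32))
K = 112 GPa


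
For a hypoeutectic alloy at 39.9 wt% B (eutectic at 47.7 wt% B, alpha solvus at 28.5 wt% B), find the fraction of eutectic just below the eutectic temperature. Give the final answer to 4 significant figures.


f_primary = (C_e - C0) / (C_e - C_alpha_max)
f_primary = (47.7 - 39.9) / (47.7 - 28.5)
f_primary = 0.40625
f_eutectic = 1 - 0.40625 = 0.5938


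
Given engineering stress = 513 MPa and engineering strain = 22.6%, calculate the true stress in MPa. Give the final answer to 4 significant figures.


sigma_true = sigma_eng * (1 + epsilon_eng)
sigma_true = 513 * (1 + 0.226)
sigma_true = 628.9 MPa


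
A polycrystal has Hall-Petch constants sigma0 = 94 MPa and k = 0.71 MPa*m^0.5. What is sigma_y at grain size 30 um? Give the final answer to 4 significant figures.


sigma_y = sigma0 + k / sqrt(d)
d = 30 um = 3e-05 m
sigma_y = 94 + 0.71 / sqrt(3e-05)
sigma_y = 223.6 MPa


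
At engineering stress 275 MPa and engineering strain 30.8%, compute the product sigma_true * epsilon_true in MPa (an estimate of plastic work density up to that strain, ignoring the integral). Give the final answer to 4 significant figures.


sigma_true = sigma_eng * (1 + epsilon_eng)
sigma_true = 275 * (1 + 0.308) = 359.7 MPa
epsilon_true = ln(1 + epsilon_eng)
epsilon_true = ln(1 + 0.308) = 0.268499
sigma_true * epsilon_true = 359.7 * 0.268499 = 96.58 MPa


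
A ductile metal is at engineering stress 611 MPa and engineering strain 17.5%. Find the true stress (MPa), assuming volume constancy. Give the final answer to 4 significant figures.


sigma_true = sigma_eng * (1 + epsilon_eng)
sigma_true = 611 * (1 + 0.175)
sigma_true = 717.9 MPa


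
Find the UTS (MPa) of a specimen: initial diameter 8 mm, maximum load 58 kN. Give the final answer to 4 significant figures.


A0 = pi*(d/2)^2 = pi*(8/2)^2 = 50.2655 mm^2
UTS = F_max / A0 = 58*1000 / 50.2655
UTS = 1154 MPa


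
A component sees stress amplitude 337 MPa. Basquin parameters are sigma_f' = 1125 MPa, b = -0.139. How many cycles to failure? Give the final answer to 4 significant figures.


sigma_a = sigma_f' * (2*Nf)^b
2*Nf = (sigma_a / sigma_f')^(1/b)
2*Nf = (337 / 1125)^(1/-0.139)
2*Nf = 5839.15
Nf = 2920 cycles


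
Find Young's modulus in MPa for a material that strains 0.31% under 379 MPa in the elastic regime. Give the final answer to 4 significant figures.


E = sigma / epsilon
epsilon = 0.31% = 3.1e-03
E = 379 / 3.1e-03
E = 122300 MPa


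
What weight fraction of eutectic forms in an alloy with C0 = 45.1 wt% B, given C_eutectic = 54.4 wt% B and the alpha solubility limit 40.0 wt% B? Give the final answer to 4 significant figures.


f_primary = (C_e - C0) / (C_e - C_alpha_max)
f_primary = (54.4 - 45.1) / (54.4 - 40.0)
f_primary = 0.645833
f_eutectic = 1 - 0.645833 = 0.3542


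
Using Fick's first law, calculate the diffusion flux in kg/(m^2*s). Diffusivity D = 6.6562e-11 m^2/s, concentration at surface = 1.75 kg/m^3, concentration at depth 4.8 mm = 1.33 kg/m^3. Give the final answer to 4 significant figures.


J = -D * (dC/dx) = D * (C1 - C2) / dx
J = 6.6562e-11 * (1.75 - 1.33) / 4.8e-03
J = 5.824e-09 kg/(m^2*s)


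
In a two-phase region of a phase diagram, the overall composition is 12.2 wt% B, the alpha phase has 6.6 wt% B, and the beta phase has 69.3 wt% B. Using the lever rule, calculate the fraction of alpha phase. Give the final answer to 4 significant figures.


f_alpha = (C_beta - C0) / (C_beta - C_alpha)
f_alpha = (69.3 - 12.2) / (69.3 - 6.6)
f_alpha = 0.9107


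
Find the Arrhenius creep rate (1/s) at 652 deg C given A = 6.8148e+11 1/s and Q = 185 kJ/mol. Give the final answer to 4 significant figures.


rate = A * exp(-Q / (R*T))
T = 652 + 273.15 = 925.15 K
rate = 6.8148e+11 * exp(-185e3 / (8.314 * 925.15))
rate = 24.43 1/s


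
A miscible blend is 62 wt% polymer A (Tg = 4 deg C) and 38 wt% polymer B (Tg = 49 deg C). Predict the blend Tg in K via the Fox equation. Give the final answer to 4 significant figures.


1/Tg = w1/Tg1 + w2/Tg2 (in Kelvin)
Tg1 = 277.15 K, Tg2 = 322.15 K
1/Tg = 0.62/277.15 + 0.38/322.15
Tg = 292.7 K


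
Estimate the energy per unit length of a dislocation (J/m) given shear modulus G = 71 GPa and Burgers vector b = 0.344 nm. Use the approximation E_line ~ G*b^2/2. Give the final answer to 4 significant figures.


E = G*b^2/2
b = 0.344 nm = 3.44e-10 m
G = 71 GPa = 7.1e+10 Pa
E = 0.5 * 7.1e+10 * (3.44e-10)^2
E = 4.201e-09 J/m


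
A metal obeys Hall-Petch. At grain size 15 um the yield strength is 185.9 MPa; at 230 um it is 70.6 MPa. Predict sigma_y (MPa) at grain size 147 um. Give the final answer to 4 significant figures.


sigma_y = sigma0 + k / sqrt(d)
1/sqrt(d1) = 1/sqrt(1.5e-05) = 258.199;  1/sqrt(d2) = 65.938
k = (sigma1 - sigma2) / (1/sqrt(d1) - 1/sqrt(d2)) = (185.9 - 70.6) / (258.199 - 65.938) = 0.599706 MPa*m^0.5
sigma0 = sigma1 - k/sqrt(d1) = 185.9 - 0.599706*258.199 = 31.0566 MPa
sigma_y(d3) = 31.0566 + 0.599706 / sqrt(1.47e-04) = 80.52 MPa


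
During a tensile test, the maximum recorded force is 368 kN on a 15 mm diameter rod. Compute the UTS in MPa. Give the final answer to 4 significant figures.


A0 = pi*(d/2)^2 = pi*(15/2)^2 = 176.715 mm^2
UTS = F_max / A0 = 368*1000 / 176.715
UTS = 2082 MPa


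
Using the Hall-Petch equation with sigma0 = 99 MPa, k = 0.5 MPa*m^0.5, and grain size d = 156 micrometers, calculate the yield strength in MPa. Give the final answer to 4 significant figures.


sigma_y = sigma0 + k / sqrt(d)
d = 156 um = 1.56e-04 m
sigma_y = 99 + 0.5 / sqrt(1.56e-04)
sigma_y = 139 MPa


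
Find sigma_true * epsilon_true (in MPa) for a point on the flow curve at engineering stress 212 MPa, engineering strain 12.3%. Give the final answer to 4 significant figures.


sigma_true = sigma_eng * (1 + epsilon_eng)
sigma_true = 212 * (1 + 0.123) = 238.076 MPa
epsilon_true = ln(1 + epsilon_eng)
epsilon_true = ln(1 + 0.123) = 0.116004
sigma_true * epsilon_true = 238.076 * 0.116004 = 27.62 MPa


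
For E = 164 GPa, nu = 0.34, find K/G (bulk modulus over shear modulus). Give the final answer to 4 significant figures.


G = E / (2*(1+nu))
G = 164 / (2*(1+0.34)) = 61.194 GPa
K = E / (3*(1-2*nu))
K = 164 / (3*(1-2*0.34)) = 170.833 GPa
K/G = 170.833 / 61.194 = 2.792


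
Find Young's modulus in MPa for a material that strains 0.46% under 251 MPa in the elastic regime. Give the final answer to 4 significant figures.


E = sigma / epsilon
epsilon = 0.46% = 4.6e-03
E = 251 / 4.6e-03
E = 54570 MPa


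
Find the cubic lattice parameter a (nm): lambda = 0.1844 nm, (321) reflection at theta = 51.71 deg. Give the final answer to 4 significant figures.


d = lambda / (2*sin(theta))
d = 0.1844 / (2*sin(51.71 deg))
d = 0.11747 nm
a = d * sqrt(h^2+k^2+l^2) = 0.11747 * sqrt(14)
a = 0.4395 nm


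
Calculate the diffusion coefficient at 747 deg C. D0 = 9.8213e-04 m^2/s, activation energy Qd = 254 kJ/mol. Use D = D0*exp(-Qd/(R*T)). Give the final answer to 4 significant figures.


D = D0 * exp(-Qd / (R*T))
T = 1020.15 K
D = 9.8213e-04 * exp(-254e3 / (8.314 * 1020.15))
D = 9.686e-17 m^2/s


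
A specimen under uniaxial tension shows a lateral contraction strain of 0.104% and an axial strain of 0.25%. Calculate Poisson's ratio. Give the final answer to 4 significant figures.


nu = -epsilon_lat / epsilon_axial
Lateral strain is contraction (negative), so using magnitudes:
nu = 0.104 / 0.25
nu = 0.416


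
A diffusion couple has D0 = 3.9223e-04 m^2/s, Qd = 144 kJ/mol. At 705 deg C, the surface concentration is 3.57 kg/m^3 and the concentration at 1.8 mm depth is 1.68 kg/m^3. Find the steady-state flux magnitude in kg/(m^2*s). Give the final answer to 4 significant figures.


Step 1: D = D0 * exp(-Qd/(R*T))
T = 705 + 273.15 = 978.15 K
D = 3.9223e-04 * exp(-144e3 / (8.314 * 978.15)) = 8.00668e-12 m^2/s
Step 2: J = D * (C1 - C2) / dx
J = 8.00668e-12 * (3.57 - 1.68) / 1.8e-03
J = 8.407e-09 kg/(m^2*s)


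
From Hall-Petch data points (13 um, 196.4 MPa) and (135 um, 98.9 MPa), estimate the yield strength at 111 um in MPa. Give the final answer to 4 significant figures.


sigma_y = sigma0 + k / sqrt(d)
1/sqrt(d1) = 1/sqrt(1.3e-05) = 277.35;  1/sqrt(d2) = 86.0663
k = (sigma1 - sigma2) / (1/sqrt(d1) - 1/sqrt(d2)) = (196.4 - 98.9) / (277.35 - 86.0663) = 0.509714 MPa*m^0.5
sigma0 = sigma1 - k/sqrt(d1) = 196.4 - 0.509714*277.35 = 55.0308 MPa
sigma_y(d3) = 55.0308 + 0.509714 / sqrt(1.11e-04) = 103.4 MPa
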